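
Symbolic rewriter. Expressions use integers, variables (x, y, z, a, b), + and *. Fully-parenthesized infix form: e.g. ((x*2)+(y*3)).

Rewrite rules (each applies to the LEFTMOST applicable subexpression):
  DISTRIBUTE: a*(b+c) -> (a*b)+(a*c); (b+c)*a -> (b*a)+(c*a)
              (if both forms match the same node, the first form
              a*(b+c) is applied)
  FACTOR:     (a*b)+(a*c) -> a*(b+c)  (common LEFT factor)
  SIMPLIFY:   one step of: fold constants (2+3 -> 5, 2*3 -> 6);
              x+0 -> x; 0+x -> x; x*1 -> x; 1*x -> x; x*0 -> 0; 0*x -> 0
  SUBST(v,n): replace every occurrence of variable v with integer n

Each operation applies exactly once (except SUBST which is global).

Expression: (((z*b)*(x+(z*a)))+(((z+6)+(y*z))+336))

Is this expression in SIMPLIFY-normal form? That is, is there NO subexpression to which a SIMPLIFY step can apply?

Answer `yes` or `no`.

Expression: (((z*b)*(x+(z*a)))+(((z+6)+(y*z))+336))
Scanning for simplifiable subexpressions (pre-order)...
  at root: (((z*b)*(x+(z*a)))+(((z+6)+(y*z))+336)) (not simplifiable)
  at L: ((z*b)*(x+(z*a))) (not simplifiable)
  at LL: (z*b) (not simplifiable)
  at LR: (x+(z*a)) (not simplifiable)
  at LRR: (z*a) (not simplifiable)
  at R: (((z+6)+(y*z))+336) (not simplifiable)
  at RL: ((z+6)+(y*z)) (not simplifiable)
  at RLL: (z+6) (not simplifiable)
  at RLR: (y*z) (not simplifiable)
Result: no simplifiable subexpression found -> normal form.

Answer: yes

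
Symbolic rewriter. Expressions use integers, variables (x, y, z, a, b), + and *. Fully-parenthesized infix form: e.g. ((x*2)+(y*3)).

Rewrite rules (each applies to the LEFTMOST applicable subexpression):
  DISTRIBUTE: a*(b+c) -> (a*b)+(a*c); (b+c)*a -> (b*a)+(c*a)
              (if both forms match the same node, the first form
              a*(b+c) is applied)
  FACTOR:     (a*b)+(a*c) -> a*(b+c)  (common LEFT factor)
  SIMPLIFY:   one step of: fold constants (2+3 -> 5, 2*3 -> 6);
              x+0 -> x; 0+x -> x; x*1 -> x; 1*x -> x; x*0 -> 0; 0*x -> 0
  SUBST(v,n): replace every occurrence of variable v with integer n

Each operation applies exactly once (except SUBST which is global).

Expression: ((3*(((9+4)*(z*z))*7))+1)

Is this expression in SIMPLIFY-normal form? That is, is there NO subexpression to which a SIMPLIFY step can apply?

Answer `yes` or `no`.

Expression: ((3*(((9+4)*(z*z))*7))+1)
Scanning for simplifiable subexpressions (pre-order)...
  at root: ((3*(((9+4)*(z*z))*7))+1) (not simplifiable)
  at L: (3*(((9+4)*(z*z))*7)) (not simplifiable)
  at LR: (((9+4)*(z*z))*7) (not simplifiable)
  at LRL: ((9+4)*(z*z)) (not simplifiable)
  at LRLL: (9+4) (SIMPLIFIABLE)
  at LRLR: (z*z) (not simplifiable)
Found simplifiable subexpr at path LRLL: (9+4)
One SIMPLIFY step would give: ((3*((13*(z*z))*7))+1)
-> NOT in normal form.

Answer: no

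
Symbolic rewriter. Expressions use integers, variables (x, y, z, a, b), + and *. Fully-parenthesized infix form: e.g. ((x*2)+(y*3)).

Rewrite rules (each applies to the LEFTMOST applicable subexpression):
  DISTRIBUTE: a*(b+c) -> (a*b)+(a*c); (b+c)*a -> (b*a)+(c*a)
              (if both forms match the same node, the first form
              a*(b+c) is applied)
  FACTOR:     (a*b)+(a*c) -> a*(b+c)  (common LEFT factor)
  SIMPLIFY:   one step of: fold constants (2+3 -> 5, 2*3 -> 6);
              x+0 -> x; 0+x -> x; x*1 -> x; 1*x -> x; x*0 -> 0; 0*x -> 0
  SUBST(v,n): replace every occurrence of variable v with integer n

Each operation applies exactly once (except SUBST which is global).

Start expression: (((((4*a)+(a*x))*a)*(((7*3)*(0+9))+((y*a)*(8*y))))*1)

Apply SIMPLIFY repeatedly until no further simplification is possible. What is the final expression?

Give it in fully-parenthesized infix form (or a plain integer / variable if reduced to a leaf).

Start: (((((4*a)+(a*x))*a)*(((7*3)*(0+9))+((y*a)*(8*y))))*1)
Step 1: at root: (((((4*a)+(a*x))*a)*(((7*3)*(0+9))+((y*a)*(8*y))))*1) -> ((((4*a)+(a*x))*a)*(((7*3)*(0+9))+((y*a)*(8*y)))); overall: (((((4*a)+(a*x))*a)*(((7*3)*(0+9))+((y*a)*(8*y))))*1) -> ((((4*a)+(a*x))*a)*(((7*3)*(0+9))+((y*a)*(8*y))))
Step 2: at RLL: (7*3) -> 21; overall: ((((4*a)+(a*x))*a)*(((7*3)*(0+9))+((y*a)*(8*y)))) -> ((((4*a)+(a*x))*a)*((21*(0+9))+((y*a)*(8*y))))
Step 3: at RLR: (0+9) -> 9; overall: ((((4*a)+(a*x))*a)*((21*(0+9))+((y*a)*(8*y)))) -> ((((4*a)+(a*x))*a)*((21*9)+((y*a)*(8*y))))
Step 4: at RL: (21*9) -> 189; overall: ((((4*a)+(a*x))*a)*((21*9)+((y*a)*(8*y)))) -> ((((4*a)+(a*x))*a)*(189+((y*a)*(8*y))))
Fixed point: ((((4*a)+(a*x))*a)*(189+((y*a)*(8*y))))

Answer: ((((4*a)+(a*x))*a)*(189+((y*a)*(8*y))))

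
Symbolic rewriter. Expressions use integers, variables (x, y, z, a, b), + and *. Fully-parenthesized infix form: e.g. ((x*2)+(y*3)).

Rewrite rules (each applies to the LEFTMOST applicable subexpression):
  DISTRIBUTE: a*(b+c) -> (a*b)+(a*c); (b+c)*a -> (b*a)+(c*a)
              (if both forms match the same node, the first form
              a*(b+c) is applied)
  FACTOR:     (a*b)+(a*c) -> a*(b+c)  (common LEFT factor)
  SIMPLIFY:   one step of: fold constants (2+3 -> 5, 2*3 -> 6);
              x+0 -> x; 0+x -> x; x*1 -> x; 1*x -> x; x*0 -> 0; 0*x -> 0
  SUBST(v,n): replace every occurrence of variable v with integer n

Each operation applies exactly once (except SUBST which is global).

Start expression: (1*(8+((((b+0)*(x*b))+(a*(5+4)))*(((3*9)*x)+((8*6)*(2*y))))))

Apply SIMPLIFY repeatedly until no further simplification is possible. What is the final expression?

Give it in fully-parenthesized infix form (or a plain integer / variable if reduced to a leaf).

Start: (1*(8+((((b+0)*(x*b))+(a*(5+4)))*(((3*9)*x)+((8*6)*(2*y))))))
Step 1: at root: (1*(8+((((b+0)*(x*b))+(a*(5+4)))*(((3*9)*x)+((8*6)*(2*y)))))) -> (8+((((b+0)*(x*b))+(a*(5+4)))*(((3*9)*x)+((8*6)*(2*y))))); overall: (1*(8+((((b+0)*(x*b))+(a*(5+4)))*(((3*9)*x)+((8*6)*(2*y)))))) -> (8+((((b+0)*(x*b))+(a*(5+4)))*(((3*9)*x)+((8*6)*(2*y)))))
Step 2: at RLLL: (b+0) -> b; overall: (8+((((b+0)*(x*b))+(a*(5+4)))*(((3*9)*x)+((8*6)*(2*y))))) -> (8+(((b*(x*b))+(a*(5+4)))*(((3*9)*x)+((8*6)*(2*y)))))
Step 3: at RLRR: (5+4) -> 9; overall: (8+(((b*(x*b))+(a*(5+4)))*(((3*9)*x)+((8*6)*(2*y))))) -> (8+(((b*(x*b))+(a*9))*(((3*9)*x)+((8*6)*(2*y)))))
Step 4: at RRLL: (3*9) -> 27; overall: (8+(((b*(x*b))+(a*9))*(((3*9)*x)+((8*6)*(2*y))))) -> (8+(((b*(x*b))+(a*9))*((27*x)+((8*6)*(2*y)))))
Step 5: at RRRL: (8*6) -> 48; overall: (8+(((b*(x*b))+(a*9))*((27*x)+((8*6)*(2*y))))) -> (8+(((b*(x*b))+(a*9))*((27*x)+(48*(2*y)))))
Fixed point: (8+(((b*(x*b))+(a*9))*((27*x)+(48*(2*y)))))

Answer: (8+(((b*(x*b))+(a*9))*((27*x)+(48*(2*y)))))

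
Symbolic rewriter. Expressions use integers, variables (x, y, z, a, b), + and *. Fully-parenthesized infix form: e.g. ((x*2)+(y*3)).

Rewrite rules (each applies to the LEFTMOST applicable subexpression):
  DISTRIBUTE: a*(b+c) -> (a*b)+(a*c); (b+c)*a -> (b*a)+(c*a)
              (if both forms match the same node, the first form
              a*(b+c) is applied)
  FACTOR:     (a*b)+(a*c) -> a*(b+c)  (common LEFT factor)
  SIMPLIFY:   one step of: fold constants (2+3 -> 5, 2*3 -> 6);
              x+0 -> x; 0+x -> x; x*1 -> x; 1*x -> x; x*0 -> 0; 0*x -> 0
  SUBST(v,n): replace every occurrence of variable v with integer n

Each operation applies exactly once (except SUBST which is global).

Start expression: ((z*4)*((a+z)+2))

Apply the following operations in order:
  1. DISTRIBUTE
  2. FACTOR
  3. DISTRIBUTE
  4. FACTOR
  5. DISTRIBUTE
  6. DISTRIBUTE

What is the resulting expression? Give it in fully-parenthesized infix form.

Answer: ((((z*4)*a)+((z*4)*z))+((z*4)*2))

Derivation:
Start: ((z*4)*((a+z)+2))
Apply DISTRIBUTE at root (target: ((z*4)*((a+z)+2))): ((z*4)*((a+z)+2)) -> (((z*4)*(a+z))+((z*4)*2))
Apply FACTOR at root (target: (((z*4)*(a+z))+((z*4)*2))): (((z*4)*(a+z))+((z*4)*2)) -> ((z*4)*((a+z)+2))
Apply DISTRIBUTE at root (target: ((z*4)*((a+z)+2))): ((z*4)*((a+z)+2)) -> (((z*4)*(a+z))+((z*4)*2))
Apply FACTOR at root (target: (((z*4)*(a+z))+((z*4)*2))): (((z*4)*(a+z))+((z*4)*2)) -> ((z*4)*((a+z)+2))
Apply DISTRIBUTE at root (target: ((z*4)*((a+z)+2))): ((z*4)*((a+z)+2)) -> (((z*4)*(a+z))+((z*4)*2))
Apply DISTRIBUTE at L (target: ((z*4)*(a+z))): (((z*4)*(a+z))+((z*4)*2)) -> ((((z*4)*a)+((z*4)*z))+((z*4)*2))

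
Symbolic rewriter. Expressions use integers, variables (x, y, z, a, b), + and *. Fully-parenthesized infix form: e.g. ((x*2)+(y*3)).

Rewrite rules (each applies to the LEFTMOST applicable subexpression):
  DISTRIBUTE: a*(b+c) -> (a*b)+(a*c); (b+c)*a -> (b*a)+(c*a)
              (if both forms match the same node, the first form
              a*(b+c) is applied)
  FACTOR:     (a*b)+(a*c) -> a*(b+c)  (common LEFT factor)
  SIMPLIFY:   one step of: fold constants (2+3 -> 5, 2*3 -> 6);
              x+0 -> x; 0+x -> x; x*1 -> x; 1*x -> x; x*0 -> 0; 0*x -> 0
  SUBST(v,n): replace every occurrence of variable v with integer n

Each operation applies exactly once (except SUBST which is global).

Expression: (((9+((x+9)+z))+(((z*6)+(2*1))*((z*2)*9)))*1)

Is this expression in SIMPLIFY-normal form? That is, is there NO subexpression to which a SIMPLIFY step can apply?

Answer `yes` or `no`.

Expression: (((9+((x+9)+z))+(((z*6)+(2*1))*((z*2)*9)))*1)
Scanning for simplifiable subexpressions (pre-order)...
  at root: (((9+((x+9)+z))+(((z*6)+(2*1))*((z*2)*9)))*1) (SIMPLIFIABLE)
  at L: ((9+((x+9)+z))+(((z*6)+(2*1))*((z*2)*9))) (not simplifiable)
  at LL: (9+((x+9)+z)) (not simplifiable)
  at LLR: ((x+9)+z) (not simplifiable)
  at LLRL: (x+9) (not simplifiable)
  at LR: (((z*6)+(2*1))*((z*2)*9)) (not simplifiable)
  at LRL: ((z*6)+(2*1)) (not simplifiable)
  at LRLL: (z*6) (not simplifiable)
  at LRLR: (2*1) (SIMPLIFIABLE)
  at LRR: ((z*2)*9) (not simplifiable)
  at LRRL: (z*2) (not simplifiable)
Found simplifiable subexpr at path root: (((9+((x+9)+z))+(((z*6)+(2*1))*((z*2)*9)))*1)
One SIMPLIFY step would give: ((9+((x+9)+z))+(((z*6)+(2*1))*((z*2)*9)))
-> NOT in normal form.

Answer: no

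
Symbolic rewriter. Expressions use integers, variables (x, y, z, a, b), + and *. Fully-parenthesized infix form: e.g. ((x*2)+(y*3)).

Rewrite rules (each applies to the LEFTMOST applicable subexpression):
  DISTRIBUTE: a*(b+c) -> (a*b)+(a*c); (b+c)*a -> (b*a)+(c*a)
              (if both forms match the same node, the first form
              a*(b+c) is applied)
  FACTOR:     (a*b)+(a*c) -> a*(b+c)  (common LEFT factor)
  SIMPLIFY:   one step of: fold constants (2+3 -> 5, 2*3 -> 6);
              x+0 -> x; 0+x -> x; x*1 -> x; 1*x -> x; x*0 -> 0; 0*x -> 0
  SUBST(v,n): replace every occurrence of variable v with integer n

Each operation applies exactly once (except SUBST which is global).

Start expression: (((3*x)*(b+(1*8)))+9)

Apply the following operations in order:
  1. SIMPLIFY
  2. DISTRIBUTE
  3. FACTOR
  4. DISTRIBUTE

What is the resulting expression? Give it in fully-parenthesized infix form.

Answer: ((((3*x)*b)+((3*x)*8))+9)

Derivation:
Start: (((3*x)*(b+(1*8)))+9)
Apply SIMPLIFY at LRR (target: (1*8)): (((3*x)*(b+(1*8)))+9) -> (((3*x)*(b+8))+9)
Apply DISTRIBUTE at L (target: ((3*x)*(b+8))): (((3*x)*(b+8))+9) -> ((((3*x)*b)+((3*x)*8))+9)
Apply FACTOR at L (target: (((3*x)*b)+((3*x)*8))): ((((3*x)*b)+((3*x)*8))+9) -> (((3*x)*(b+8))+9)
Apply DISTRIBUTE at L (target: ((3*x)*(b+8))): (((3*x)*(b+8))+9) -> ((((3*x)*b)+((3*x)*8))+9)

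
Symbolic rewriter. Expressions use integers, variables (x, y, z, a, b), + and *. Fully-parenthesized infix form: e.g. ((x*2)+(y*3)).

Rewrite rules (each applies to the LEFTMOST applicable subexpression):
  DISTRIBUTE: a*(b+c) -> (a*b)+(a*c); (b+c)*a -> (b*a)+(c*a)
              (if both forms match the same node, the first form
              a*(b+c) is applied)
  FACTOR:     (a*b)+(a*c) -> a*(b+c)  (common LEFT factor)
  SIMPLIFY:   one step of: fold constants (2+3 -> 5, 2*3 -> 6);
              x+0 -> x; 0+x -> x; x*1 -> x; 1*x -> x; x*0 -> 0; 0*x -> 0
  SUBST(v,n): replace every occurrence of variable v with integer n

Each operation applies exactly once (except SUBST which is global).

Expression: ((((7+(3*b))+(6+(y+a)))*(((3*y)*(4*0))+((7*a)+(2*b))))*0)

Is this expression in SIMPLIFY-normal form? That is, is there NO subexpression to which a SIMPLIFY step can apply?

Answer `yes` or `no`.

Expression: ((((7+(3*b))+(6+(y+a)))*(((3*y)*(4*0))+((7*a)+(2*b))))*0)
Scanning for simplifiable subexpressions (pre-order)...
  at root: ((((7+(3*b))+(6+(y+a)))*(((3*y)*(4*0))+((7*a)+(2*b))))*0) (SIMPLIFIABLE)
  at L: (((7+(3*b))+(6+(y+a)))*(((3*y)*(4*0))+((7*a)+(2*b)))) (not simplifiable)
  at LL: ((7+(3*b))+(6+(y+a))) (not simplifiable)
  at LLL: (7+(3*b)) (not simplifiable)
  at LLLR: (3*b) (not simplifiable)
  at LLR: (6+(y+a)) (not simplifiable)
  at LLRR: (y+a) (not simplifiable)
  at LR: (((3*y)*(4*0))+((7*a)+(2*b))) (not simplifiable)
  at LRL: ((3*y)*(4*0)) (not simplifiable)
  at LRLL: (3*y) (not simplifiable)
  at LRLR: (4*0) (SIMPLIFIABLE)
  at LRR: ((7*a)+(2*b)) (not simplifiable)
  at LRRL: (7*a) (not simplifiable)
  at LRRR: (2*b) (not simplifiable)
Found simplifiable subexpr at path root: ((((7+(3*b))+(6+(y+a)))*(((3*y)*(4*0))+((7*a)+(2*b))))*0)
One SIMPLIFY step would give: 0
-> NOT in normal form.

Answer: no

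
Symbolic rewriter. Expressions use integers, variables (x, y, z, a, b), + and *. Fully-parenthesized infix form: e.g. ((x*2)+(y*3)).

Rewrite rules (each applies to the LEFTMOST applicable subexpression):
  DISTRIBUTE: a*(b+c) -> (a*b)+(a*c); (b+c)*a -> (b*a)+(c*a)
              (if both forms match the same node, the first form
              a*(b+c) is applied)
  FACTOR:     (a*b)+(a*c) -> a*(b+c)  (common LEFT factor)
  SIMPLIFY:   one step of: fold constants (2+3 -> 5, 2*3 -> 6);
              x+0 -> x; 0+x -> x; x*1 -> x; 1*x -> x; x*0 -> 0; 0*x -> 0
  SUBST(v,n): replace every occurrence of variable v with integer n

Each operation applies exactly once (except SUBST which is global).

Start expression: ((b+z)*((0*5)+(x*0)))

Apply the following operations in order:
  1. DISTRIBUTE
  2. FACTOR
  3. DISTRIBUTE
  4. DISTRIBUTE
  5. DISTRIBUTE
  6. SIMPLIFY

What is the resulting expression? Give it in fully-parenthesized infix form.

Start: ((b+z)*((0*5)+(x*0)))
Apply DISTRIBUTE at root (target: ((b+z)*((0*5)+(x*0)))): ((b+z)*((0*5)+(x*0))) -> (((b+z)*(0*5))+((b+z)*(x*0)))
Apply FACTOR at root (target: (((b+z)*(0*5))+((b+z)*(x*0)))): (((b+z)*(0*5))+((b+z)*(x*0))) -> ((b+z)*((0*5)+(x*0)))
Apply DISTRIBUTE at root (target: ((b+z)*((0*5)+(x*0)))): ((b+z)*((0*5)+(x*0))) -> (((b+z)*(0*5))+((b+z)*(x*0)))
Apply DISTRIBUTE at L (target: ((b+z)*(0*5))): (((b+z)*(0*5))+((b+z)*(x*0))) -> (((b*(0*5))+(z*(0*5)))+((b+z)*(x*0)))
Apply DISTRIBUTE at R (target: ((b+z)*(x*0))): (((b*(0*5))+(z*(0*5)))+((b+z)*(x*0))) -> (((b*(0*5))+(z*(0*5)))+((b*(x*0))+(z*(x*0))))
Apply SIMPLIFY at LLR (target: (0*5)): (((b*(0*5))+(z*(0*5)))+((b*(x*0))+(z*(x*0)))) -> (((b*0)+(z*(0*5)))+((b*(x*0))+(z*(x*0))))

Answer: (((b*0)+(z*(0*5)))+((b*(x*0))+(z*(x*0))))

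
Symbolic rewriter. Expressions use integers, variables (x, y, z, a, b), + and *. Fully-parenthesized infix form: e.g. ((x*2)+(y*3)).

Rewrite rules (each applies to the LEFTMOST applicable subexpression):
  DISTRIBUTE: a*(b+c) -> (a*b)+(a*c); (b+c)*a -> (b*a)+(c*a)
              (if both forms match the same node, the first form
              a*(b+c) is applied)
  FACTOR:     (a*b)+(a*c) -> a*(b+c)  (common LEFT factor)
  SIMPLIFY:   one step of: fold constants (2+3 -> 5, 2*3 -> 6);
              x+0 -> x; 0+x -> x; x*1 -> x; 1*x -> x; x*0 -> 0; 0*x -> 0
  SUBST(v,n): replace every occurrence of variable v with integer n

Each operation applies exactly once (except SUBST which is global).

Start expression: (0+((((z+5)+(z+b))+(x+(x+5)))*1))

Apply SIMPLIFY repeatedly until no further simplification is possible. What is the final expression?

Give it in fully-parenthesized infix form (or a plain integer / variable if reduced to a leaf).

Start: (0+((((z+5)+(z+b))+(x+(x+5)))*1))
Step 1: at root: (0+((((z+5)+(z+b))+(x+(x+5)))*1)) -> ((((z+5)+(z+b))+(x+(x+5)))*1); overall: (0+((((z+5)+(z+b))+(x+(x+5)))*1)) -> ((((z+5)+(z+b))+(x+(x+5)))*1)
Step 2: at root: ((((z+5)+(z+b))+(x+(x+5)))*1) -> (((z+5)+(z+b))+(x+(x+5))); overall: ((((z+5)+(z+b))+(x+(x+5)))*1) -> (((z+5)+(z+b))+(x+(x+5)))
Fixed point: (((z+5)+(z+b))+(x+(x+5)))

Answer: (((z+5)+(z+b))+(x+(x+5)))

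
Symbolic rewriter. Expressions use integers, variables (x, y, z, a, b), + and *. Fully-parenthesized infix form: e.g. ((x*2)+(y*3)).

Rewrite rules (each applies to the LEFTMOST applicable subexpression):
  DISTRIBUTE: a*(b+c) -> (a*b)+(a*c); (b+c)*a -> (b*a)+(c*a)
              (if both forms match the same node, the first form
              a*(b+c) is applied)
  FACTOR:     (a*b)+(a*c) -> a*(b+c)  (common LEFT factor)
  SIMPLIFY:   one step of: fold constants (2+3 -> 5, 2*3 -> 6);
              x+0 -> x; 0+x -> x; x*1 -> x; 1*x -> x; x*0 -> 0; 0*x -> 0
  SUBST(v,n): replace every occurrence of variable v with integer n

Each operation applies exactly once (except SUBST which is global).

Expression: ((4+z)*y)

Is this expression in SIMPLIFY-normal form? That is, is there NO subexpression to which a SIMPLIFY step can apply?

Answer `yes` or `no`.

Expression: ((4+z)*y)
Scanning for simplifiable subexpressions (pre-order)...
  at root: ((4+z)*y) (not simplifiable)
  at L: (4+z) (not simplifiable)
Result: no simplifiable subexpression found -> normal form.

Answer: yes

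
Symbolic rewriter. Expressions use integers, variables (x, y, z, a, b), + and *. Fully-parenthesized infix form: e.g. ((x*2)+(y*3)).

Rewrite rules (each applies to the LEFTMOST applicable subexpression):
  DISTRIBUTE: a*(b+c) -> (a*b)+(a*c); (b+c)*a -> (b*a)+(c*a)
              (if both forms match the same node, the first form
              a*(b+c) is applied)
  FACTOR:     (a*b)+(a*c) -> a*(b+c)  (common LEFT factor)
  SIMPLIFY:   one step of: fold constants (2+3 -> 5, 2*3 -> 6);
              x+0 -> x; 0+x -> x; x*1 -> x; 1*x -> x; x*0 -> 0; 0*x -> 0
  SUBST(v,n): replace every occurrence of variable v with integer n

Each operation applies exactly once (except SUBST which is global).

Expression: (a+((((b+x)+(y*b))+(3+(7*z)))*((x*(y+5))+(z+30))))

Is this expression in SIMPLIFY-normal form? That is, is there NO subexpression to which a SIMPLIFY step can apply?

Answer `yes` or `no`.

Answer: yes

Derivation:
Expression: (a+((((b+x)+(y*b))+(3+(7*z)))*((x*(y+5))+(z+30))))
Scanning for simplifiable subexpressions (pre-order)...
  at root: (a+((((b+x)+(y*b))+(3+(7*z)))*((x*(y+5))+(z+30)))) (not simplifiable)
  at R: ((((b+x)+(y*b))+(3+(7*z)))*((x*(y+5))+(z+30))) (not simplifiable)
  at RL: (((b+x)+(y*b))+(3+(7*z))) (not simplifiable)
  at RLL: ((b+x)+(y*b)) (not simplifiable)
  at RLLL: (b+x) (not simplifiable)
  at RLLR: (y*b) (not simplifiable)
  at RLR: (3+(7*z)) (not simplifiable)
  at RLRR: (7*z) (not simplifiable)
  at RR: ((x*(y+5))+(z+30)) (not simplifiable)
  at RRL: (x*(y+5)) (not simplifiable)
  at RRLR: (y+5) (not simplifiable)
  at RRR: (z+30) (not simplifiable)
Result: no simplifiable subexpression found -> normal form.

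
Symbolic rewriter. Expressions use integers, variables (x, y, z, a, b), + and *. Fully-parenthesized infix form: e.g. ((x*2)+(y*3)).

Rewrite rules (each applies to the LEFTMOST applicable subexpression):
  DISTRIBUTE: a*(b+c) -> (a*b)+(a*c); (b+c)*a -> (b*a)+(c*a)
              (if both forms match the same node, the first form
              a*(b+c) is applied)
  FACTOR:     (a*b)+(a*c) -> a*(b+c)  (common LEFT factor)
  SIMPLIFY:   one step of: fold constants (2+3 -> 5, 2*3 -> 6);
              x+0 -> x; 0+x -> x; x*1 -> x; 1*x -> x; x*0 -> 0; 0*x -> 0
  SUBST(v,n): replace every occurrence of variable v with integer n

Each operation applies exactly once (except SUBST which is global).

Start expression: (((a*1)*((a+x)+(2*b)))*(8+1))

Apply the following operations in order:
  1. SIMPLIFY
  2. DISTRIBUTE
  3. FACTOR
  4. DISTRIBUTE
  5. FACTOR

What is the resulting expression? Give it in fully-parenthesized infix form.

Start: (((a*1)*((a+x)+(2*b)))*(8+1))
Apply SIMPLIFY at LL (target: (a*1)): (((a*1)*((a+x)+(2*b)))*(8+1)) -> ((a*((a+x)+(2*b)))*(8+1))
Apply DISTRIBUTE at root (target: ((a*((a+x)+(2*b)))*(8+1))): ((a*((a+x)+(2*b)))*(8+1)) -> (((a*((a+x)+(2*b)))*8)+((a*((a+x)+(2*b)))*1))
Apply FACTOR at root (target: (((a*((a+x)+(2*b)))*8)+((a*((a+x)+(2*b)))*1))): (((a*((a+x)+(2*b)))*8)+((a*((a+x)+(2*b)))*1)) -> ((a*((a+x)+(2*b)))*(8+1))
Apply DISTRIBUTE at root (target: ((a*((a+x)+(2*b)))*(8+1))): ((a*((a+x)+(2*b)))*(8+1)) -> (((a*((a+x)+(2*b)))*8)+((a*((a+x)+(2*b)))*1))
Apply FACTOR at root (target: (((a*((a+x)+(2*b)))*8)+((a*((a+x)+(2*b)))*1))): (((a*((a+x)+(2*b)))*8)+((a*((a+x)+(2*b)))*1)) -> ((a*((a+x)+(2*b)))*(8+1))

Answer: ((a*((a+x)+(2*b)))*(8+1))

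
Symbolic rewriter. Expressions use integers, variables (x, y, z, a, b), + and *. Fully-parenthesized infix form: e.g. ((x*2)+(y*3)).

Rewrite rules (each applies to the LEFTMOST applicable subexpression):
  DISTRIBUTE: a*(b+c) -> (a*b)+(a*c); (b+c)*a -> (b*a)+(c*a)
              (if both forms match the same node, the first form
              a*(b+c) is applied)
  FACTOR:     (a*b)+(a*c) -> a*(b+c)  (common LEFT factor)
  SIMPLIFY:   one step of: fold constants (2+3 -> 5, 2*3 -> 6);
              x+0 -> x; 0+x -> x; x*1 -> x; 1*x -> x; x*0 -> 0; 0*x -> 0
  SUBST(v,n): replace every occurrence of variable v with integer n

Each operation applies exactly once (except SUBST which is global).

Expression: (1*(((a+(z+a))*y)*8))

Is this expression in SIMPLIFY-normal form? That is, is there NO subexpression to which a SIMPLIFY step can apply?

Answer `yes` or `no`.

Answer: no

Derivation:
Expression: (1*(((a+(z+a))*y)*8))
Scanning for simplifiable subexpressions (pre-order)...
  at root: (1*(((a+(z+a))*y)*8)) (SIMPLIFIABLE)
  at R: (((a+(z+a))*y)*8) (not simplifiable)
  at RL: ((a+(z+a))*y) (not simplifiable)
  at RLL: (a+(z+a)) (not simplifiable)
  at RLLR: (z+a) (not simplifiable)
Found simplifiable subexpr at path root: (1*(((a+(z+a))*y)*8))
One SIMPLIFY step would give: (((a+(z+a))*y)*8)
-> NOT in normal form.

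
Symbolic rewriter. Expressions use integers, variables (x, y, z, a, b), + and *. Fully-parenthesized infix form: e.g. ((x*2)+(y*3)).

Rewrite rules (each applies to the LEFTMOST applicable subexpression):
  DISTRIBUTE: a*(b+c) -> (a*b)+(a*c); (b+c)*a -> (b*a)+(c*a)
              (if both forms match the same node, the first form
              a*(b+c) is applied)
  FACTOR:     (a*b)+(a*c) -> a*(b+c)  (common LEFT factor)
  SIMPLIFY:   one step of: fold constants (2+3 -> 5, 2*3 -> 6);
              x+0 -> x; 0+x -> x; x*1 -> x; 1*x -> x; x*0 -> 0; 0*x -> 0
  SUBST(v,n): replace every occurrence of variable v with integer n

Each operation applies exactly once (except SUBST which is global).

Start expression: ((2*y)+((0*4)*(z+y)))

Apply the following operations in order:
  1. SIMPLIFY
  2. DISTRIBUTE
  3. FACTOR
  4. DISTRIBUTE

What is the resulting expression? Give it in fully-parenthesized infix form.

Start: ((2*y)+((0*4)*(z+y)))
Apply SIMPLIFY at RL (target: (0*4)): ((2*y)+((0*4)*(z+y))) -> ((2*y)+(0*(z+y)))
Apply DISTRIBUTE at R (target: (0*(z+y))): ((2*y)+(0*(z+y))) -> ((2*y)+((0*z)+(0*y)))
Apply FACTOR at R (target: ((0*z)+(0*y))): ((2*y)+((0*z)+(0*y))) -> ((2*y)+(0*(z+y)))
Apply DISTRIBUTE at R (target: (0*(z+y))): ((2*y)+(0*(z+y))) -> ((2*y)+((0*z)+(0*y)))

Answer: ((2*y)+((0*z)+(0*y)))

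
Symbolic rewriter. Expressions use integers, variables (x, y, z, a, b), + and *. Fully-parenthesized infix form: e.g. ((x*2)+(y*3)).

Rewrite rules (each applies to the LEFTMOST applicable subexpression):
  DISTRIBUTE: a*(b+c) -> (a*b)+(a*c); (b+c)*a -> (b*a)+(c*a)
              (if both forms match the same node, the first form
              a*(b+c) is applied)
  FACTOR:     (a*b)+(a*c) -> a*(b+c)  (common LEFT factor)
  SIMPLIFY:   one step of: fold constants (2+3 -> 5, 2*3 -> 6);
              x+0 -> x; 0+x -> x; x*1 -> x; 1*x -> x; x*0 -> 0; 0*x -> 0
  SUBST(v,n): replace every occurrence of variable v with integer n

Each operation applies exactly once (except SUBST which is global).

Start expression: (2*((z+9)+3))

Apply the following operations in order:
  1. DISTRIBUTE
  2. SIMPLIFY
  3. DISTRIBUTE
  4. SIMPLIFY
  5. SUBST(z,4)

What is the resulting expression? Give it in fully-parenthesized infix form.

Answer: (((2*4)+18)+6)

Derivation:
Start: (2*((z+9)+3))
Apply DISTRIBUTE at root (target: (2*((z+9)+3))): (2*((z+9)+3)) -> ((2*(z+9))+(2*3))
Apply SIMPLIFY at R (target: (2*3)): ((2*(z+9))+(2*3)) -> ((2*(z+9))+6)
Apply DISTRIBUTE at L (target: (2*(z+9))): ((2*(z+9))+6) -> (((2*z)+(2*9))+6)
Apply SIMPLIFY at LR (target: (2*9)): (((2*z)+(2*9))+6) -> (((2*z)+18)+6)
Apply SUBST(z,4): (((2*z)+18)+6) -> (((2*4)+18)+6)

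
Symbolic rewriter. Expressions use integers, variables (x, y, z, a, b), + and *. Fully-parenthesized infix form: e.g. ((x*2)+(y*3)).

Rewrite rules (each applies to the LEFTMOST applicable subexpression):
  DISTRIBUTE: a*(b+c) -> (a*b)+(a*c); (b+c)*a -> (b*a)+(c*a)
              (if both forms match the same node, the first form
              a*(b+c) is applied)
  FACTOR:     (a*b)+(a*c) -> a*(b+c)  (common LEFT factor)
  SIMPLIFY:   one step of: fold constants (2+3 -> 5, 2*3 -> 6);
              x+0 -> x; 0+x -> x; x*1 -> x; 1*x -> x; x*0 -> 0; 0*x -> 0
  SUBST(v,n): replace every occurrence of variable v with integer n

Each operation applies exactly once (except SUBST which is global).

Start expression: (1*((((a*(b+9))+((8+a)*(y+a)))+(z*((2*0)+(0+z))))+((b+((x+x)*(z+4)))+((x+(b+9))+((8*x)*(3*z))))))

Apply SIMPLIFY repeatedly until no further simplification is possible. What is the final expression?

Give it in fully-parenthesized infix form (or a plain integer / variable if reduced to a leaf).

Answer: ((((a*(b+9))+((8+a)*(y+a)))+(z*z))+((b+((x+x)*(z+4)))+((x+(b+9))+((8*x)*(3*z)))))

Derivation:
Start: (1*((((a*(b+9))+((8+a)*(y+a)))+(z*((2*0)+(0+z))))+((b+((x+x)*(z+4)))+((x+(b+9))+((8*x)*(3*z))))))
Step 1: at root: (1*((((a*(b+9))+((8+a)*(y+a)))+(z*((2*0)+(0+z))))+((b+((x+x)*(z+4)))+((x+(b+9))+((8*x)*(3*z)))))) -> ((((a*(b+9))+((8+a)*(y+a)))+(z*((2*0)+(0+z))))+((b+((x+x)*(z+4)))+((x+(b+9))+((8*x)*(3*z))))); overall: (1*((((a*(b+9))+((8+a)*(y+a)))+(z*((2*0)+(0+z))))+((b+((x+x)*(z+4)))+((x+(b+9))+((8*x)*(3*z)))))) -> ((((a*(b+9))+((8+a)*(y+a)))+(z*((2*0)+(0+z))))+((b+((x+x)*(z+4)))+((x+(b+9))+((8*x)*(3*z)))))
Step 2: at LRRL: (2*0) -> 0; overall: ((((a*(b+9))+((8+a)*(y+a)))+(z*((2*0)+(0+z))))+((b+((x+x)*(z+4)))+((x+(b+9))+((8*x)*(3*z))))) -> ((((a*(b+9))+((8+a)*(y+a)))+(z*(0+(0+z))))+((b+((x+x)*(z+4)))+((x+(b+9))+((8*x)*(3*z)))))
Step 3: at LRR: (0+(0+z)) -> (0+z); overall: ((((a*(b+9))+((8+a)*(y+a)))+(z*(0+(0+z))))+((b+((x+x)*(z+4)))+((x+(b+9))+((8*x)*(3*z))))) -> ((((a*(b+9))+((8+a)*(y+a)))+(z*(0+z)))+((b+((x+x)*(z+4)))+((x+(b+9))+((8*x)*(3*z)))))
Step 4: at LRR: (0+z) -> z; overall: ((((a*(b+9))+((8+a)*(y+a)))+(z*(0+z)))+((b+((x+x)*(z+4)))+((x+(b+9))+((8*x)*(3*z))))) -> ((((a*(b+9))+((8+a)*(y+a)))+(z*z))+((b+((x+x)*(z+4)))+((x+(b+9))+((8*x)*(3*z)))))
Fixed point: ((((a*(b+9))+((8+a)*(y+a)))+(z*z))+((b+((x+x)*(z+4)))+((x+(b+9))+((8*x)*(3*z)))))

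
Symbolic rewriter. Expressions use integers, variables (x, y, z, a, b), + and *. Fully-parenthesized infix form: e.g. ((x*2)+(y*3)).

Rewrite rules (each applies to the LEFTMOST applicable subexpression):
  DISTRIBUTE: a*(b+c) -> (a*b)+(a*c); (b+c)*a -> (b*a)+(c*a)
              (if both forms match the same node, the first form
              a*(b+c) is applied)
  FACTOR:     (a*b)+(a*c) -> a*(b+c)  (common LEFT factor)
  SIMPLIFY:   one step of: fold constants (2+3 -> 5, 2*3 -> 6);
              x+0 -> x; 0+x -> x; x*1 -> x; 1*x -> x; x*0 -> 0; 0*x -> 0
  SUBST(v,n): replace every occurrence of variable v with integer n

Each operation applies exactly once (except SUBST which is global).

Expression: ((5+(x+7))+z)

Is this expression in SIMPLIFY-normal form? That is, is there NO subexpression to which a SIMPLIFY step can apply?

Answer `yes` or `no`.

Expression: ((5+(x+7))+z)
Scanning for simplifiable subexpressions (pre-order)...
  at root: ((5+(x+7))+z) (not simplifiable)
  at L: (5+(x+7)) (not simplifiable)
  at LR: (x+7) (not simplifiable)
Result: no simplifiable subexpression found -> normal form.

Answer: yes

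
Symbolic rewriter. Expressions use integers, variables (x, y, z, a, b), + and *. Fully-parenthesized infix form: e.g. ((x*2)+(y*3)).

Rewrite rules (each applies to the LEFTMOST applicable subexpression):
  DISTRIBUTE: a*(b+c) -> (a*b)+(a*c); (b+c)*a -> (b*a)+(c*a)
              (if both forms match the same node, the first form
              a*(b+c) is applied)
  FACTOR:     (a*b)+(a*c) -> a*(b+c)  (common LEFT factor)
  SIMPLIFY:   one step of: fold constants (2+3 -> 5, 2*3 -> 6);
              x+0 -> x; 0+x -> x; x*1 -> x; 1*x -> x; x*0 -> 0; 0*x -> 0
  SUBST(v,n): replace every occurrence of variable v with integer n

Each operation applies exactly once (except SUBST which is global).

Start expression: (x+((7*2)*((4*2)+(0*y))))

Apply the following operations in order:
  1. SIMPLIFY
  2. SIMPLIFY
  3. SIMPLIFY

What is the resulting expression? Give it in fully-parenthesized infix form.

Answer: (x+(14*(8+0)))

Derivation:
Start: (x+((7*2)*((4*2)+(0*y))))
Apply SIMPLIFY at RL (target: (7*2)): (x+((7*2)*((4*2)+(0*y)))) -> (x+(14*((4*2)+(0*y))))
Apply SIMPLIFY at RRL (target: (4*2)): (x+(14*((4*2)+(0*y)))) -> (x+(14*(8+(0*y))))
Apply SIMPLIFY at RRR (target: (0*y)): (x+(14*(8+(0*y)))) -> (x+(14*(8+0)))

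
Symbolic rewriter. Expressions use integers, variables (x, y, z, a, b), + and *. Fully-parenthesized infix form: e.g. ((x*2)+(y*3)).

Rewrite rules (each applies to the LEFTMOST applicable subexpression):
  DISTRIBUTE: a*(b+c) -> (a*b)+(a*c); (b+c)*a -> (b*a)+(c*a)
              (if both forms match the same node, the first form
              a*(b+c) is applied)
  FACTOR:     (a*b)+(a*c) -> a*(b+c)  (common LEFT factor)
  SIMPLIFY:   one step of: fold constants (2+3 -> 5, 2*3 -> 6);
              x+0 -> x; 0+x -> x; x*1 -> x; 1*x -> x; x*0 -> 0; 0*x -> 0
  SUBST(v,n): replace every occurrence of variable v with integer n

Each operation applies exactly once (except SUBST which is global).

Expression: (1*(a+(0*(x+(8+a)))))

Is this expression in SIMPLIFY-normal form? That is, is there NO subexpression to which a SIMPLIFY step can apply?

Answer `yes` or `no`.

Expression: (1*(a+(0*(x+(8+a)))))
Scanning for simplifiable subexpressions (pre-order)...
  at root: (1*(a+(0*(x+(8+a))))) (SIMPLIFIABLE)
  at R: (a+(0*(x+(8+a)))) (not simplifiable)
  at RR: (0*(x+(8+a))) (SIMPLIFIABLE)
  at RRR: (x+(8+a)) (not simplifiable)
  at RRRR: (8+a) (not simplifiable)
Found simplifiable subexpr at path root: (1*(a+(0*(x+(8+a)))))
One SIMPLIFY step would give: (a+(0*(x+(8+a))))
-> NOT in normal form.

Answer: no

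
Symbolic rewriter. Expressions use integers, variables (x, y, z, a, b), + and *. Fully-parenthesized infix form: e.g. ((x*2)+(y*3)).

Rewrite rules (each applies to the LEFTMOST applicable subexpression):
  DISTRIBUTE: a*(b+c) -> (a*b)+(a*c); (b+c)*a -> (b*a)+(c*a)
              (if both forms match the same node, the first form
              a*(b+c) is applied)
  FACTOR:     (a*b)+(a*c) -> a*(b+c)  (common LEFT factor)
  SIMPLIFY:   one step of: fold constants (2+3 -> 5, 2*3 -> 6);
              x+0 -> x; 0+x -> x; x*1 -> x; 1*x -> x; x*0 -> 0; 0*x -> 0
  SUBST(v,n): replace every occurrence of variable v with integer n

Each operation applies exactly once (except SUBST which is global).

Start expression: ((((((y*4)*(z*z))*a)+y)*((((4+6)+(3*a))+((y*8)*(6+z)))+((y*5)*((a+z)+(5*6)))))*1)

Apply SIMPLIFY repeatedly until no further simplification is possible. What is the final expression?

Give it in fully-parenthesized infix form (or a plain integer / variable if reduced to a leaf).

Start: ((((((y*4)*(z*z))*a)+y)*((((4+6)+(3*a))+((y*8)*(6+z)))+((y*5)*((a+z)+(5*6)))))*1)
Step 1: at root: ((((((y*4)*(z*z))*a)+y)*((((4+6)+(3*a))+((y*8)*(6+z)))+((y*5)*((a+z)+(5*6)))))*1) -> (((((y*4)*(z*z))*a)+y)*((((4+6)+(3*a))+((y*8)*(6+z)))+((y*5)*((a+z)+(5*6))))); overall: ((((((y*4)*(z*z))*a)+y)*((((4+6)+(3*a))+((y*8)*(6+z)))+((y*5)*((a+z)+(5*6)))))*1) -> (((((y*4)*(z*z))*a)+y)*((((4+6)+(3*a))+((y*8)*(6+z)))+((y*5)*((a+z)+(5*6)))))
Step 2: at RLLL: (4+6) -> 10; overall: (((((y*4)*(z*z))*a)+y)*((((4+6)+(3*a))+((y*8)*(6+z)))+((y*5)*((a+z)+(5*6))))) -> (((((y*4)*(z*z))*a)+y)*(((10+(3*a))+((y*8)*(6+z)))+((y*5)*((a+z)+(5*6)))))
Step 3: at RRRR: (5*6) -> 30; overall: (((((y*4)*(z*z))*a)+y)*(((10+(3*a))+((y*8)*(6+z)))+((y*5)*((a+z)+(5*6))))) -> (((((y*4)*(z*z))*a)+y)*(((10+(3*a))+((y*8)*(6+z)))+((y*5)*((a+z)+30))))
Fixed point: (((((y*4)*(z*z))*a)+y)*(((10+(3*a))+((y*8)*(6+z)))+((y*5)*((a+z)+30))))

Answer: (((((y*4)*(z*z))*a)+y)*(((10+(3*a))+((y*8)*(6+z)))+((y*5)*((a+z)+30))))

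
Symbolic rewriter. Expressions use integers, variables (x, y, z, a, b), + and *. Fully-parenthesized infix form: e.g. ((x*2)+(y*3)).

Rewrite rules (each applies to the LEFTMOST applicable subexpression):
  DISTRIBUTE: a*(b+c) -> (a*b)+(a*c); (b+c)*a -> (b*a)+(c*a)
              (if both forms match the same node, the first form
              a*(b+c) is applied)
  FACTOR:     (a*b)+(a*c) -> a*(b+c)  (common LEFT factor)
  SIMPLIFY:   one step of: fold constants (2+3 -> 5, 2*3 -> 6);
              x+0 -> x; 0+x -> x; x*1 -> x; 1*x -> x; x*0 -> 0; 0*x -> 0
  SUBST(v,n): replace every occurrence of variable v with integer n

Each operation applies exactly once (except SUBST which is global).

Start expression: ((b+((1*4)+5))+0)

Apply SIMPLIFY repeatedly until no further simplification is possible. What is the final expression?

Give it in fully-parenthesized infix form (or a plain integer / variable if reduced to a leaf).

Start: ((b+((1*4)+5))+0)
Step 1: at root: ((b+((1*4)+5))+0) -> (b+((1*4)+5)); overall: ((b+((1*4)+5))+0) -> (b+((1*4)+5))
Step 2: at RL: (1*4) -> 4; overall: (b+((1*4)+5)) -> (b+(4+5))
Step 3: at R: (4+5) -> 9; overall: (b+(4+5)) -> (b+9)
Fixed point: (b+9)

Answer: (b+9)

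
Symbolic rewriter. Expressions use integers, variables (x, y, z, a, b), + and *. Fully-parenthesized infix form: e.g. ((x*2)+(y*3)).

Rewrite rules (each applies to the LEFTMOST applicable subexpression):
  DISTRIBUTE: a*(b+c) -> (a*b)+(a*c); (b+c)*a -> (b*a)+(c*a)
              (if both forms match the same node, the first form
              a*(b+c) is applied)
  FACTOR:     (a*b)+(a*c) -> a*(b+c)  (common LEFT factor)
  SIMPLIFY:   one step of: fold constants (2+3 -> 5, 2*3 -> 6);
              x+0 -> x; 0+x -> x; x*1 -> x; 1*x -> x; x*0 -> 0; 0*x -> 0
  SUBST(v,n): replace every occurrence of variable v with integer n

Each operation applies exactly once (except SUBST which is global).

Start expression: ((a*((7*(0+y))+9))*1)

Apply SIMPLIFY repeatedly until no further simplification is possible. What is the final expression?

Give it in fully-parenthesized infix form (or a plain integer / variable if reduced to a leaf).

Start: ((a*((7*(0+y))+9))*1)
Step 1: at root: ((a*((7*(0+y))+9))*1) -> (a*((7*(0+y))+9)); overall: ((a*((7*(0+y))+9))*1) -> (a*((7*(0+y))+9))
Step 2: at RLR: (0+y) -> y; overall: (a*((7*(0+y))+9)) -> (a*((7*y)+9))
Fixed point: (a*((7*y)+9))

Answer: (a*((7*y)+9))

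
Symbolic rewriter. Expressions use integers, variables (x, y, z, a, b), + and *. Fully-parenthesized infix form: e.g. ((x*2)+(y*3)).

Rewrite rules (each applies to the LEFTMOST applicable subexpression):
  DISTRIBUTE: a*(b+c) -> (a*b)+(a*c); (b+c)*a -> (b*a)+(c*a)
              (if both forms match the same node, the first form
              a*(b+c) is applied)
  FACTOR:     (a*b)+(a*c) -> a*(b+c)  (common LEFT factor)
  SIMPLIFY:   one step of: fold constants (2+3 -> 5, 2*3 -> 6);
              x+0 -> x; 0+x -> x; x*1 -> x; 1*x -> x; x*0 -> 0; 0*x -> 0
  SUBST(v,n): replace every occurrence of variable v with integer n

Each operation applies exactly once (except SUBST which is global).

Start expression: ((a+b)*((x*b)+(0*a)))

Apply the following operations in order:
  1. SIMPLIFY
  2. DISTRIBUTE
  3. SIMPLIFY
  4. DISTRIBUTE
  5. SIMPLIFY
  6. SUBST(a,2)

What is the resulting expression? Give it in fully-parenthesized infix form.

Answer: ((2*(x*b))+(b*(x*b)))

Derivation:
Start: ((a+b)*((x*b)+(0*a)))
Apply SIMPLIFY at RR (target: (0*a)): ((a+b)*((x*b)+(0*a))) -> ((a+b)*((x*b)+0))
Apply DISTRIBUTE at root (target: ((a+b)*((x*b)+0))): ((a+b)*((x*b)+0)) -> (((a+b)*(x*b))+((a+b)*0))
Apply SIMPLIFY at R (target: ((a+b)*0)): (((a+b)*(x*b))+((a+b)*0)) -> (((a+b)*(x*b))+0)
Apply DISTRIBUTE at L (target: ((a+b)*(x*b))): (((a+b)*(x*b))+0) -> (((a*(x*b))+(b*(x*b)))+0)
Apply SIMPLIFY at root (target: (((a*(x*b))+(b*(x*b)))+0)): (((a*(x*b))+(b*(x*b)))+0) -> ((a*(x*b))+(b*(x*b)))
Apply SUBST(a,2): ((a*(x*b))+(b*(x*b))) -> ((2*(x*b))+(b*(x*b)))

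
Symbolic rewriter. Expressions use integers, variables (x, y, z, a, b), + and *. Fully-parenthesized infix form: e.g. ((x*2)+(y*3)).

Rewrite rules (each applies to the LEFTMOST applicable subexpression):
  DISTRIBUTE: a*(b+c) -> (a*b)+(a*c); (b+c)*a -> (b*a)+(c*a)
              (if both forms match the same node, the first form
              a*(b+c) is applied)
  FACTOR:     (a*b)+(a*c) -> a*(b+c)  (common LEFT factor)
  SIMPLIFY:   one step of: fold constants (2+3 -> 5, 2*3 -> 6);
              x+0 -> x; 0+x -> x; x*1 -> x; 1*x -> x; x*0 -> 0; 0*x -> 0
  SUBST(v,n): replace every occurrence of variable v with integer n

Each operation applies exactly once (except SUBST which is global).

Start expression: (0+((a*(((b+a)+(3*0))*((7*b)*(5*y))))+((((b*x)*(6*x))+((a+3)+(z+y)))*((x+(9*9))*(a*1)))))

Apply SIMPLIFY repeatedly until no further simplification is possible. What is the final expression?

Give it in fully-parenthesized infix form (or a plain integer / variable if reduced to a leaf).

Answer: ((a*((b+a)*((7*b)*(5*y))))+((((b*x)*(6*x))+((a+3)+(z+y)))*((x+81)*a)))

Derivation:
Start: (0+((a*(((b+a)+(3*0))*((7*b)*(5*y))))+((((b*x)*(6*x))+((a+3)+(z+y)))*((x+(9*9))*(a*1)))))
Step 1: at root: (0+((a*(((b+a)+(3*0))*((7*b)*(5*y))))+((((b*x)*(6*x))+((a+3)+(z+y)))*((x+(9*9))*(a*1))))) -> ((a*(((b+a)+(3*0))*((7*b)*(5*y))))+((((b*x)*(6*x))+((a+3)+(z+y)))*((x+(9*9))*(a*1)))); overall: (0+((a*(((b+a)+(3*0))*((7*b)*(5*y))))+((((b*x)*(6*x))+((a+3)+(z+y)))*((x+(9*9))*(a*1))))) -> ((a*(((b+a)+(3*0))*((7*b)*(5*y))))+((((b*x)*(6*x))+((a+3)+(z+y)))*((x+(9*9))*(a*1))))
Step 2: at LRLR: (3*0) -> 0; overall: ((a*(((b+a)+(3*0))*((7*b)*(5*y))))+((((b*x)*(6*x))+((a+3)+(z+y)))*((x+(9*9))*(a*1)))) -> ((a*(((b+a)+0)*((7*b)*(5*y))))+((((b*x)*(6*x))+((a+3)+(z+y)))*((x+(9*9))*(a*1))))
Step 3: at LRL: ((b+a)+0) -> (b+a); overall: ((a*(((b+a)+0)*((7*b)*(5*y))))+((((b*x)*(6*x))+((a+3)+(z+y)))*((x+(9*9))*(a*1)))) -> ((a*((b+a)*((7*b)*(5*y))))+((((b*x)*(6*x))+((a+3)+(z+y)))*((x+(9*9))*(a*1))))
Step 4: at RRLR: (9*9) -> 81; overall: ((a*((b+a)*((7*b)*(5*y))))+((((b*x)*(6*x))+((a+3)+(z+y)))*((x+(9*9))*(a*1)))) -> ((a*((b+a)*((7*b)*(5*y))))+((((b*x)*(6*x))+((a+3)+(z+y)))*((x+81)*(a*1))))
Step 5: at RRR: (a*1) -> a; overall: ((a*((b+a)*((7*b)*(5*y))))+((((b*x)*(6*x))+((a+3)+(z+y)))*((x+81)*(a*1)))) -> ((a*((b+a)*((7*b)*(5*y))))+((((b*x)*(6*x))+((a+3)+(z+y)))*((x+81)*a)))
Fixed point: ((a*((b+a)*((7*b)*(5*y))))+((((b*x)*(6*x))+((a+3)+(z+y)))*((x+81)*a)))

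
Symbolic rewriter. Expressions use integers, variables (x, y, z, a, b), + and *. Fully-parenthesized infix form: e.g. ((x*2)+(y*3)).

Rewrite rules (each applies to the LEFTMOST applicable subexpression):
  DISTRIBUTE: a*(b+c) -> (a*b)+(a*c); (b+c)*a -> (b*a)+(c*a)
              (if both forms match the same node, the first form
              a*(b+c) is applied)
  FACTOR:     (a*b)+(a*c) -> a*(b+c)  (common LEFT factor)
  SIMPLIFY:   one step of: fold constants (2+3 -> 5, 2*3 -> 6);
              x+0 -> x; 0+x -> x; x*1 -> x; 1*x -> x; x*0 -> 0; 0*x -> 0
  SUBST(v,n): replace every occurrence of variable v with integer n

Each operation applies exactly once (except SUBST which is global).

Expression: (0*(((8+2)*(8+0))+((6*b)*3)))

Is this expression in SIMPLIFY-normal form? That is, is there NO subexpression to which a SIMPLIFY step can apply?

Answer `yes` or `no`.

Expression: (0*(((8+2)*(8+0))+((6*b)*3)))
Scanning for simplifiable subexpressions (pre-order)...
  at root: (0*(((8+2)*(8+0))+((6*b)*3))) (SIMPLIFIABLE)
  at R: (((8+2)*(8+0))+((6*b)*3)) (not simplifiable)
  at RL: ((8+2)*(8+0)) (not simplifiable)
  at RLL: (8+2) (SIMPLIFIABLE)
  at RLR: (8+0) (SIMPLIFIABLE)
  at RR: ((6*b)*3) (not simplifiable)
  at RRL: (6*b) (not simplifiable)
Found simplifiable subexpr at path root: (0*(((8+2)*(8+0))+((6*b)*3)))
One SIMPLIFY step would give: 0
-> NOT in normal form.

Answer: no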